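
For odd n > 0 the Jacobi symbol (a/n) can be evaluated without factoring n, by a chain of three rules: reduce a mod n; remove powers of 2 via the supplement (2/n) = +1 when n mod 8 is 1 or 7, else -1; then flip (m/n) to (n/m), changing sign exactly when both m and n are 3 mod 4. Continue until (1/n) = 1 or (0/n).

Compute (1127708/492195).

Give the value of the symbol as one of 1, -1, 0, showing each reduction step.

(1127708/492195): 1127708 mod 492195 = 143318, so (1127708/492195) = (143318/492195)
factor out 2^1: 143318 = 2^1·71659; with 492195 mod 8 = 3, (2/492195) = -1; sign now -1; continue with (71659/492195)
flip (71659/492195) -> (492195/71659): both odd, 71659 mod 4 = 3, 492195 mod 4 = 3, so the flip contributes -1; sign now +1
(492195/71659): 492195 mod 71659 = 62241, so (492195/71659) = (62241/71659)
flip (62241/71659) -> (71659/62241): both odd, 62241 mod 4 = 1, 71659 mod 4 = 3, so the flip contributes +1; sign now +1
(71659/62241): 71659 mod 62241 = 9418, so (71659/62241) = (9418/62241)
factor out 2^1: 9418 = 2^1·4709; with 62241 mod 8 = 1, (2/62241) = +1; sign now +1; continue with (4709/62241)
flip (4709/62241) -> (62241/4709): both odd, 4709 mod 4 = 1, 62241 mod 4 = 1, so the flip contributes +1; sign now +1
(62241/4709): 62241 mod 4709 = 1024, so (62241/4709) = (1024/4709)
factor out 2^10: 1024 = 2^10·1; with 4709 mod 8 = 5, (2/4709) = -1; sign now +1; continue with (1/4709)
reached (1/4709) = 1, so the symbol is +1

1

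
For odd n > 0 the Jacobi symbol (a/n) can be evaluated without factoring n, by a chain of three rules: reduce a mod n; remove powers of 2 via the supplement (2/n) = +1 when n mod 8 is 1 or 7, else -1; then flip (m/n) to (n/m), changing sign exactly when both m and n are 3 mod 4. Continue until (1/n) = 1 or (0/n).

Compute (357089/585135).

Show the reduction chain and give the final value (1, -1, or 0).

1

reciprocity: (357089/585135) = +1·(585135/357089) since 357089 mod 4 = 1, 585135 mod 4 = 3; sign now +1
(585135/357089) = (228046/357089)   [reduce mod 357089]
228046 = 2^1·114023; (2/357089) = +1 since 357089 mod 8 = 1, so (228046/357089) = (+1)^1·(114023/357089); sign now +1
reciprocity: (114023/357089) = +1·(357089/114023) since 114023 mod 4 = 3, 357089 mod 4 = 1; sign now +1
(357089/114023) = (15020/114023)   [reduce mod 114023]
15020 = 2^2·3755; (2/114023) = +1 since 114023 mod 8 = 7, so (15020/114023) = (+1)^2·(3755/114023); sign now +1
reciprocity: (3755/114023) = -1·(114023/3755) since 3755 mod 4 = 3, 114023 mod 4 = 3; sign now -1
(114023/3755) = (1373/3755)   [reduce mod 3755]
reciprocity: (1373/3755) = +1·(3755/1373) since 1373 mod 4 = 1, 3755 mod 4 = 3; sign now -1
(3755/1373) = (1009/1373)   [reduce mod 1373]
reciprocity: (1009/1373) = +1·(1373/1009) since 1009 mod 4 = 1, 1373 mod 4 = 1; sign now -1
(1373/1009) = (364/1009)   [reduce mod 1009]
364 = 2^2·91; (2/1009) = +1 since 1009 mod 8 = 1, so (364/1009) = (+1)^2·(91/1009); sign now -1
reciprocity: (91/1009) = +1·(1009/91) since 91 mod 4 = 3, 1009 mod 4 = 1; sign now -1
(1009/91) = (8/91)   [reduce mod 91]
8 = 2^3·1; (2/91) = -1 since 91 mod 8 = 3, so (8/91) = (-1)^3·(1/91); sign now +1
(1/91) = 1; final value = sign = +1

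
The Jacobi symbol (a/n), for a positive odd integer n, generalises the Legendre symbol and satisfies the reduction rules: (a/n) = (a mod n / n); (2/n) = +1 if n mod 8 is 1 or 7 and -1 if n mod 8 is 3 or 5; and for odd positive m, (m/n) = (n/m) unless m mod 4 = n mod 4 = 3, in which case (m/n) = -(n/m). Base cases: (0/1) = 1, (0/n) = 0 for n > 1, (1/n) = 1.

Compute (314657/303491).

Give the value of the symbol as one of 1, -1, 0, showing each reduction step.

-1

(314657/303491): 314657 mod 303491 = 11166, so (314657/303491) = (11166/303491)
factor out 2^1: 11166 = 2^1·5583; with 303491 mod 8 = 3, (2/303491) = -1; sign now -1; continue with (5583/303491)
flip (5583/303491) -> (303491/5583): both odd, 5583 mod 4 = 3, 303491 mod 4 = 3, so the flip contributes -1; sign now +1
(303491/5583): 303491 mod 5583 = 2009, so (303491/5583) = (2009/5583)
flip (2009/5583) -> (5583/2009): both odd, 2009 mod 4 = 1, 5583 mod 4 = 3, so the flip contributes +1; sign now +1
(5583/2009): 5583 mod 2009 = 1565, so (5583/2009) = (1565/2009)
flip (1565/2009) -> (2009/1565): both odd, 1565 mod 4 = 1, 2009 mod 4 = 1, so the flip contributes +1; sign now +1
(2009/1565): 2009 mod 1565 = 444, so (2009/1565) = (444/1565)
factor out 2^2: 444 = 2^2·111; with 1565 mod 8 = 5, (2/1565) = -1; sign now +1; continue with (111/1565)
flip (111/1565) -> (1565/111): both odd, 111 mod 4 = 3, 1565 mod 4 = 1, so the flip contributes +1; sign now +1
(1565/111): 1565 mod 111 = 11, so (1565/111) = (11/111)
flip (11/111) -> (111/11): both odd, 11 mod 4 = 3, 111 mod 4 = 3, so the flip contributes -1; sign now -1
(111/11): 111 mod 11 = 1, so (111/11) = (1/11)
reached (1/11) = 1, so the symbol is -1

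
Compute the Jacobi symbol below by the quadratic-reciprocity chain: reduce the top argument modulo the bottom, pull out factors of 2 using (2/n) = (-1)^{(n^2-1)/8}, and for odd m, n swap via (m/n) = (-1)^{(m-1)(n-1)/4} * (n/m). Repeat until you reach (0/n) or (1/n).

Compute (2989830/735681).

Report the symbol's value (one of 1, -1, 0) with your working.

(2989830/735681) = (47106/735681)   [reduce mod 735681]
47106 = 2^1·23553; (2/735681) = +1 since 735681 mod 8 = 1, so (47106/735681) = (+1)^1·(23553/735681); sign now +1
reciprocity: (23553/735681) = +1·(735681/23553) since 23553 mod 4 = 1, 735681 mod 4 = 1; sign now +1
(735681/23553) = (5538/23553)   [reduce mod 23553]
5538 = 2^1·2769; (2/23553) = +1 since 23553 mod 8 = 1, so (5538/23553) = (+1)^1·(2769/23553); sign now +1
reciprocity: (2769/23553) = +1·(23553/2769) since 2769 mod 4 = 1, 23553 mod 4 = 1; sign now +1
(23553/2769) = (1401/2769)   [reduce mod 2769]
reciprocity: (1401/2769) = +1·(2769/1401) since 1401 mod 4 = 1, 2769 mod 4 = 1; sign now +1
(2769/1401) = (1368/1401)   [reduce mod 1401]
1368 = 2^3·171; (2/1401) = +1 since 1401 mod 8 = 1, so (1368/1401) = (+1)^3·(171/1401); sign now +1
reciprocity: (171/1401) = +1·(1401/171) since 171 mod 4 = 3, 1401 mod 4 = 1; sign now +1
(1401/171) = (33/171)   [reduce mod 171]
reciprocity: (33/171) = +1·(171/33) since 33 mod 4 = 1, 171 mod 4 = 3; sign now +1
(171/33) = (6/33)   [reduce mod 33]
6 = 2^1·3; (2/33) = +1 since 33 mod 8 = 1, so (6/33) = (+1)^1·(3/33); sign now +1
reciprocity: (3/33) = +1·(33/3) since 3 mod 4 = 3, 33 mod 4 = 1; sign now +1
(33/3) = (0/3)   [reduce mod 3]
(0/3) = 0   [gcd(a, n) > 1]; final value = 0

0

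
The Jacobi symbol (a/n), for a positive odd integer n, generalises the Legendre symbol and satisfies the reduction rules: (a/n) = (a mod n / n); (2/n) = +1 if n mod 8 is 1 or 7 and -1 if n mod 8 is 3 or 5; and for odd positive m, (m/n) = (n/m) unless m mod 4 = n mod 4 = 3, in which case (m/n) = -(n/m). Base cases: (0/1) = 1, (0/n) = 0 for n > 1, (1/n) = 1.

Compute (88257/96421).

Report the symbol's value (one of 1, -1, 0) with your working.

reciprocity: (88257/96421) = +1·(96421/88257) since 88257 mod 4 = 1, 96421 mod 4 = 1; sign now +1
(96421/88257) = (8164/88257)   [reduce mod 88257]
8164 = 2^2·2041; (2/88257) = +1 since 88257 mod 8 = 1, so (8164/88257) = (+1)^2·(2041/88257); sign now +1
reciprocity: (2041/88257) = +1·(88257/2041) since 2041 mod 4 = 1, 88257 mod 4 = 1; sign now +1
(88257/2041) = (494/2041)   [reduce mod 2041]
494 = 2^1·247; (2/2041) = +1 since 2041 mod 8 = 1, so (494/2041) = (+1)^1·(247/2041); sign now +1
reciprocity: (247/2041) = +1·(2041/247) since 247 mod 4 = 3, 2041 mod 4 = 1; sign now +1
(2041/247) = (65/247)   [reduce mod 247]
reciprocity: (65/247) = +1·(247/65) since 65 mod 4 = 1, 247 mod 4 = 3; sign now +1
(247/65) = (52/65)   [reduce mod 65]
52 = 2^2·13; (2/65) = +1 since 65 mod 8 = 1, so (52/65) = (+1)^2·(13/65); sign now +1
reciprocity: (13/65) = +1·(65/13) since 13 mod 4 = 1, 65 mod 4 = 1; sign now +1
(65/13) = (0/13)   [reduce mod 13]
(0/13) = 0   [gcd(a, n) > 1]; final value = 0

0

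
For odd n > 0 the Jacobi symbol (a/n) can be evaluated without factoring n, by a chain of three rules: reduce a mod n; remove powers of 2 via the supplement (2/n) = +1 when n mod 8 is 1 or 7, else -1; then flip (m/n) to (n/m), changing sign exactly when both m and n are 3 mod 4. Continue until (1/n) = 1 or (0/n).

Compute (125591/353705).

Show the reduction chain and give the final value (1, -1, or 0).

reciprocity: (125591/353705) = +1·(353705/125591) since 125591 mod 4 = 3, 353705 mod 4 = 1; sign now +1
(353705/125591) = (102523/125591)   [reduce mod 125591]
reciprocity: (102523/125591) = -1·(125591/102523) since 102523 mod 4 = 3, 125591 mod 4 = 3; sign now -1
(125591/102523) = (23068/102523)   [reduce mod 102523]
23068 = 2^2·5767; (2/102523) = -1 since 102523 mod 8 = 3, so (23068/102523) = (-1)^2·(5767/102523); sign now -1
reciprocity: (5767/102523) = -1·(102523/5767) since 5767 mod 4 = 3, 102523 mod 4 = 3; sign now +1
(102523/5767) = (4484/5767)   [reduce mod 5767]
4484 = 2^2·1121; (2/5767) = +1 since 5767 mod 8 = 7, so (4484/5767) = (+1)^2·(1121/5767); sign now +1
reciprocity: (1121/5767) = +1·(5767/1121) since 1121 mod 4 = 1, 5767 mod 4 = 3; sign now +1
(5767/1121) = (162/1121)   [reduce mod 1121]
162 = 2^1·81; (2/1121) = +1 since 1121 mod 8 = 1, so (162/1121) = (+1)^1·(81/1121); sign now +1
reciprocity: (81/1121) = +1·(1121/81) since 81 mod 4 = 1, 1121 mod 4 = 1; sign now +1
(1121/81) = (68/81)   [reduce mod 81]
68 = 2^2·17; (2/81) = +1 since 81 mod 8 = 1, so (68/81) = (+1)^2·(17/81); sign now +1
reciprocity: (17/81) = +1·(81/17) since 17 mod 4 = 1, 81 mod 4 = 1; sign now +1
(81/17) = (13/17)   [reduce mod 17]
reciprocity: (13/17) = +1·(17/13) since 13 mod 4 = 1, 17 mod 4 = 1; sign now +1
(17/13) = (4/13)   [reduce mod 13]
4 = 2^2·1; (2/13) = -1 since 13 mod 8 = 5, so (4/13) = (-1)^2·(1/13); sign now +1
(1/13) = 1; final value = sign = +1

1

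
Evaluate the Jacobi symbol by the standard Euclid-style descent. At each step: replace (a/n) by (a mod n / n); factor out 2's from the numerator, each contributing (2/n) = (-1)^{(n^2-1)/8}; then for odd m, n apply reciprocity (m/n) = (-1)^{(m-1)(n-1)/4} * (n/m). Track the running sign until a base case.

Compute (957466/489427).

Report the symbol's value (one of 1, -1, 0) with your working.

1

(957466/489427) = (468039/489427)   [reduce mod 489427]
reciprocity: (468039/489427) = -1·(489427/468039) since 468039 mod 4 = 3, 489427 mod 4 = 3; sign now -1
(489427/468039) = (21388/468039)   [reduce mod 468039]
21388 = 2^2·5347; (2/468039) = +1 since 468039 mod 8 = 7, so (21388/468039) = (+1)^2·(5347/468039); sign now -1
reciprocity: (5347/468039) = -1·(468039/5347) since 5347 mod 4 = 3, 468039 mod 4 = 3; sign now +1
(468039/5347) = (2850/5347)   [reduce mod 5347]
2850 = 2^1·1425; (2/5347) = -1 since 5347 mod 8 = 3, so (2850/5347) = (-1)^1·(1425/5347); sign now -1
reciprocity: (1425/5347) = +1·(5347/1425) since 1425 mod 4 = 1, 5347 mod 4 = 3; sign now -1
(5347/1425) = (1072/1425)   [reduce mod 1425]
1072 = 2^4·67; (2/1425) = +1 since 1425 mod 8 = 1, so (1072/1425) = (+1)^4·(67/1425); sign now -1
reciprocity: (67/1425) = +1·(1425/67) since 67 mod 4 = 3, 1425 mod 4 = 1; sign now -1
(1425/67) = (18/67)   [reduce mod 67]
18 = 2^1·9; (2/67) = -1 since 67 mod 8 = 3, so (18/67) = (-1)^1·(9/67); sign now +1
reciprocity: (9/67) = +1·(67/9) since 9 mod 4 = 1, 67 mod 4 = 3; sign now +1
(67/9) = (4/9)   [reduce mod 9]
4 = 2^2·1; (2/9) = +1 since 9 mod 8 = 1, so (4/9) = (+1)^2·(1/9); sign now +1
(1/9) = 1; final value = sign = +1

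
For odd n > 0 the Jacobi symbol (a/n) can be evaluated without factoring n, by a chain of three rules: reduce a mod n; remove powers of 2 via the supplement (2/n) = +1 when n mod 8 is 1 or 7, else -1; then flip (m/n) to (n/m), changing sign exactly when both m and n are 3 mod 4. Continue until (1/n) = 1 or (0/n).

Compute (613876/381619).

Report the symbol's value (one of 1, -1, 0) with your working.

-1

(613876/381619): 613876 mod 381619 = 232257, so (613876/381619) = (232257/381619)
flip (232257/381619) -> (381619/232257): both odd, 232257 mod 4 = 1, 381619 mod 4 = 3, so the flip contributes +1; sign now +1
(381619/232257): 381619 mod 232257 = 149362, so (381619/232257) = (149362/232257)
factor out 2^1: 149362 = 2^1·74681; with 232257 mod 8 = 1, (2/232257) = +1; sign now +1; continue with (74681/232257)
flip (74681/232257) -> (232257/74681): both odd, 74681 mod 4 = 1, 232257 mod 4 = 1, so the flip contributes +1; sign now +1
(232257/74681): 232257 mod 74681 = 8214, so (232257/74681) = (8214/74681)
factor out 2^1: 8214 = 2^1·4107; with 74681 mod 8 = 1, (2/74681) = +1; sign now +1; continue with (4107/74681)
flip (4107/74681) -> (74681/4107): both odd, 4107 mod 4 = 3, 74681 mod 4 = 1, so the flip contributes +1; sign now +1
(74681/4107): 74681 mod 4107 = 755, so (74681/4107) = (755/4107)
flip (755/4107) -> (4107/755): both odd, 755 mod 4 = 3, 4107 mod 4 = 3, so the flip contributes -1; sign now -1
(4107/755): 4107 mod 755 = 332, so (4107/755) = (332/755)
factor out 2^2: 332 = 2^2·83; with 755 mod 8 = 3, (2/755) = -1; sign now -1; continue with (83/755)
flip (83/755) -> (755/83): both odd, 83 mod 4 = 3, 755 mod 4 = 3, so the flip contributes -1; sign now +1
(755/83): 755 mod 83 = 8, so (755/83) = (8/83)
factor out 2^3: 8 = 2^3·1; with 83 mod 8 = 3, (2/83) = -1; sign now -1; continue with (1/83)
reached (1/83) = 1, so the symbol is -1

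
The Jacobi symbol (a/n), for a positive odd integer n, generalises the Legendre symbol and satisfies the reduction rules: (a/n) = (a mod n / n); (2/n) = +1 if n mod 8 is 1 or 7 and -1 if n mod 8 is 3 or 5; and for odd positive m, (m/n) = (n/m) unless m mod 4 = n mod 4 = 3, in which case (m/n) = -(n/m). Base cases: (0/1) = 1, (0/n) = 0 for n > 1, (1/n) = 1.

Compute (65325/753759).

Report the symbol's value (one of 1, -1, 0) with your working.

0

reciprocity: (65325/753759) = +1·(753759/65325) since 65325 mod 4 = 1, 753759 mod 4 = 3; sign now +1
(753759/65325) = (35184/65325)   [reduce mod 65325]
35184 = 2^4·2199; (2/65325) = -1 since 65325 mod 8 = 5, so (35184/65325) = (-1)^4·(2199/65325); sign now +1
reciprocity: (2199/65325) = +1·(65325/2199) since 2199 mod 4 = 3, 65325 mod 4 = 1; sign now +1
(65325/2199) = (1554/2199)   [reduce mod 2199]
1554 = 2^1·777; (2/2199) = +1 since 2199 mod 8 = 7, so (1554/2199) = (+1)^1·(777/2199); sign now +1
reciprocity: (777/2199) = +1·(2199/777) since 777 mod 4 = 1, 2199 mod 4 = 3; sign now +1
(2199/777) = (645/777)   [reduce mod 777]
reciprocity: (645/777) = +1·(777/645) since 645 mod 4 = 1, 777 mod 4 = 1; sign now +1
(777/645) = (132/645)   [reduce mod 645]
132 = 2^2·33; (2/645) = -1 since 645 mod 8 = 5, so (132/645) = (-1)^2·(33/645); sign now +1
reciprocity: (33/645) = +1·(645/33) since 33 mod 4 = 1, 645 mod 4 = 1; sign now +1
(645/33) = (18/33)   [reduce mod 33]
18 = 2^1·9; (2/33) = +1 since 33 mod 8 = 1, so (18/33) = (+1)^1·(9/33); sign now +1
reciprocity: (9/33) = +1·(33/9) since 9 mod 4 = 1, 33 mod 4 = 1; sign now +1
(33/9) = (6/9)   [reduce mod 9]
6 = 2^1·3; (2/9) = +1 since 9 mod 8 = 1, so (6/9) = (+1)^1·(3/9); sign now +1
reciprocity: (3/9) = +1·(9/3) since 3 mod 4 = 3, 9 mod 4 = 1; sign now +1
(9/3) = (0/3)   [reduce mod 3]
(0/3) = 0   [gcd(a, n) > 1]; final value = 0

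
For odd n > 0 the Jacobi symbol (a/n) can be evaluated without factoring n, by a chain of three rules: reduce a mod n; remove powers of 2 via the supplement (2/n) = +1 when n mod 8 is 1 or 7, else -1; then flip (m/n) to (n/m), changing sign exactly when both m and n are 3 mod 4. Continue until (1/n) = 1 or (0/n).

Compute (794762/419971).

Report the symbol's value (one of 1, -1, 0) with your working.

1

(794762/419971): 794762 mod 419971 = 374791, so (794762/419971) = (374791/419971)
flip (374791/419971) -> (419971/374791): both odd, 374791 mod 4 = 3, 419971 mod 4 = 3, so the flip contributes -1; sign now -1
(419971/374791): 419971 mod 374791 = 45180, so (419971/374791) = (45180/374791)
factor out 2^2: 45180 = 2^2·11295; with 374791 mod 8 = 7, (2/374791) = +1; sign now -1; continue with (11295/374791)
flip (11295/374791) -> (374791/11295): both odd, 11295 mod 4 = 3, 374791 mod 4 = 3, so the flip contributes -1; sign now +1
(374791/11295): 374791 mod 11295 = 2056, so (374791/11295) = (2056/11295)
factor out 2^3: 2056 = 2^3·257; with 11295 mod 8 = 7, (2/11295) = +1; sign now +1; continue with (257/11295)
flip (257/11295) -> (11295/257): both odd, 257 mod 4 = 1, 11295 mod 4 = 3, so the flip contributes +1; sign now +1
(11295/257): 11295 mod 257 = 244, so (11295/257) = (244/257)
factor out 2^2: 244 = 2^2·61; with 257 mod 8 = 1, (2/257) = +1; sign now +1; continue with (61/257)
flip (61/257) -> (257/61): both odd, 61 mod 4 = 1, 257 mod 4 = 1, so the flip contributes +1; sign now +1
(257/61): 257 mod 61 = 13, so (257/61) = (13/61)
flip (13/61) -> (61/13): both odd, 13 mod 4 = 1, 61 mod 4 = 1, so the flip contributes +1; sign now +1
(61/13): 61 mod 13 = 9, so (61/13) = (9/13)
flip (9/13) -> (13/9): both odd, 9 mod 4 = 1, 13 mod 4 = 1, so the flip contributes +1; sign now +1
(13/9): 13 mod 9 = 4, so (13/9) = (4/9)
factor out 2^2: 4 = 2^2·1; with 9 mod 8 = 1, (2/9) = +1; sign now +1; continue with (1/9)
reached (1/9) = 1, so the symbol is +1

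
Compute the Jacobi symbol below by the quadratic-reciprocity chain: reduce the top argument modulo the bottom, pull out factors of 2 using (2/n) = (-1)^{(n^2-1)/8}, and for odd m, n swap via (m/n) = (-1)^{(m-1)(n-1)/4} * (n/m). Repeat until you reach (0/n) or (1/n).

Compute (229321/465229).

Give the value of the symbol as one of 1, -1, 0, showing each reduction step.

1

reciprocity: (229321/465229) = +1·(465229/229321) since 229321 mod 4 = 1, 465229 mod 4 = 1; sign now +1
(465229/229321) = (6587/229321)   [reduce mod 229321]
reciprocity: (6587/229321) = +1·(229321/6587) since 6587 mod 4 = 3, 229321 mod 4 = 1; sign now +1
(229321/6587) = (5363/6587)   [reduce mod 6587]
reciprocity: (5363/6587) = -1·(6587/5363) since 5363 mod 4 = 3, 6587 mod 4 = 3; sign now -1
(6587/5363) = (1224/5363)   [reduce mod 5363]
1224 = 2^3·153; (2/5363) = -1 since 5363 mod 8 = 3, so (1224/5363) = (-1)^3·(153/5363); sign now +1
reciprocity: (153/5363) = +1·(5363/153) since 153 mod 4 = 1, 5363 mod 4 = 3; sign now +1
(5363/153) = (8/153)   [reduce mod 153]
8 = 2^3·1; (2/153) = +1 since 153 mod 8 = 1, so (8/153) = (+1)^3·(1/153); sign now +1
(1/153) = 1; final value = sign = +1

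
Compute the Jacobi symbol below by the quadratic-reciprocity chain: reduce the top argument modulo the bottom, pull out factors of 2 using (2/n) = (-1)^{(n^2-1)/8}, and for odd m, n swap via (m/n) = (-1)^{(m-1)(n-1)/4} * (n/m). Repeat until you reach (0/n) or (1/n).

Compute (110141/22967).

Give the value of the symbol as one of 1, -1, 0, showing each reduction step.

(110141/22967): 110141 mod 22967 = 18273, so (110141/22967) = (18273/22967)
flip (18273/22967) -> (22967/18273): both odd, 18273 mod 4 = 1, 22967 mod 4 = 3, so the flip contributes +1; sign now +1
(22967/18273): 22967 mod 18273 = 4694, so (22967/18273) = (4694/18273)
factor out 2^1: 4694 = 2^1·2347; with 18273 mod 8 = 1, (2/18273) = +1; sign now +1; continue with (2347/18273)
flip (2347/18273) -> (18273/2347): both odd, 2347 mod 4 = 3, 18273 mod 4 = 1, so the flip contributes +1; sign now +1
(18273/2347): 18273 mod 2347 = 1844, so (18273/2347) = (1844/2347)
factor out 2^2: 1844 = 2^2·461; with 2347 mod 8 = 3, (2/2347) = -1; sign now +1; continue with (461/2347)
flip (461/2347) -> (2347/461): both odd, 461 mod 4 = 1, 2347 mod 4 = 3, so the flip contributes +1; sign now +1
(2347/461): 2347 mod 461 = 42, so (2347/461) = (42/461)
factor out 2^1: 42 = 2^1·21; with 461 mod 8 = 5, (2/461) = -1; sign now -1; continue with (21/461)
flip (21/461) -> (461/21): both odd, 21 mod 4 = 1, 461 mod 4 = 1, so the flip contributes +1; sign now -1
(461/21): 461 mod 21 = 20, so (461/21) = (20/21)
factor out 2^2: 20 = 2^2·5; with 21 mod 8 = 5, (2/21) = -1; sign now -1; continue with (5/21)
flip (5/21) -> (21/5): both odd, 5 mod 4 = 1, 21 mod 4 = 1, so the flip contributes +1; sign now -1
(21/5): 21 mod 5 = 1, so (21/5) = (1/5)
reached (1/5) = 1, so the symbol is -1

-1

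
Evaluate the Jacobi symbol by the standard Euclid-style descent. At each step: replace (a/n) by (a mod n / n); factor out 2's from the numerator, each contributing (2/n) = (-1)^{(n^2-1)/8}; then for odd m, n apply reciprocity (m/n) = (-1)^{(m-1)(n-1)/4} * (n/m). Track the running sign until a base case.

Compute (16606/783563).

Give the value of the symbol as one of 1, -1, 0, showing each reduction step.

-1

16606 = 2^1·8303; (2/783563) = -1 since 783563 mod 8 = 3, so (16606/783563) = (-1)^1·(8303/783563); sign now -1
reciprocity: (8303/783563) = -1·(783563/8303) since 8303 mod 4 = 3, 783563 mod 4 = 3; sign now +1
(783563/8303) = (3081/8303)   [reduce mod 8303]
reciprocity: (3081/8303) = +1·(8303/3081) since 3081 mod 4 = 1, 8303 mod 4 = 3; sign now +1
(8303/3081) = (2141/3081)   [reduce mod 3081]
reciprocity: (2141/3081) = +1·(3081/2141) since 2141 mod 4 = 1, 3081 mod 4 = 1; sign now +1
(3081/2141) = (940/2141)   [reduce mod 2141]
940 = 2^2·235; (2/2141) = -1 since 2141 mod 8 = 5, so (940/2141) = (-1)^2·(235/2141); sign now +1
reciprocity: (235/2141) = +1·(2141/235) since 235 mod 4 = 3, 2141 mod 4 = 1; sign now +1
(2141/235) = (26/235)   [reduce mod 235]
26 = 2^1·13; (2/235) = -1 since 235 mod 8 = 3, so (26/235) = (-1)^1·(13/235); sign now -1
reciprocity: (13/235) = +1·(235/13) since 13 mod 4 = 1, 235 mod 4 = 3; sign now -1
(235/13) = (1/13)   [reduce mod 13]
(1/13) = 1; final value = sign = -1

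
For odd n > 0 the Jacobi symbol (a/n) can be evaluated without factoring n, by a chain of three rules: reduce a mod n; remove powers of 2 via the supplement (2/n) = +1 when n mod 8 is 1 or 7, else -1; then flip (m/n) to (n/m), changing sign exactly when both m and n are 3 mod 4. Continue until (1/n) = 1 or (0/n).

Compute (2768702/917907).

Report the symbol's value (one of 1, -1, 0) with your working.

-1

(2768702/917907): 2768702 mod 917907 = 14981, so (2768702/917907) = (14981/917907)
flip (14981/917907) -> (917907/14981): both odd, 14981 mod 4 = 1, 917907 mod 4 = 3, so the flip contributes +1; sign now +1
(917907/14981): 917907 mod 14981 = 4066, so (917907/14981) = (4066/14981)
factor out 2^1: 4066 = 2^1·2033; with 14981 mod 8 = 5, (2/14981) = -1; sign now -1; continue with (2033/14981)
flip (2033/14981) -> (14981/2033): both odd, 2033 mod 4 = 1, 14981 mod 4 = 1, so the flip contributes +1; sign now -1
(14981/2033): 14981 mod 2033 = 750, so (14981/2033) = (750/2033)
factor out 2^1: 750 = 2^1·375; with 2033 mod 8 = 1, (2/2033) = +1; sign now -1; continue with (375/2033)
flip (375/2033) -> (2033/375): both odd, 375 mod 4 = 3, 2033 mod 4 = 1, so the flip contributes +1; sign now -1
(2033/375): 2033 mod 375 = 158, so (2033/375) = (158/375)
factor out 2^1: 158 = 2^1·79; with 375 mod 8 = 7, (2/375) = +1; sign now -1; continue with (79/375)
flip (79/375) -> (375/79): both odd, 79 mod 4 = 3, 375 mod 4 = 3, so the flip contributes -1; sign now +1
(375/79): 375 mod 79 = 59, so (375/79) = (59/79)
flip (59/79) -> (79/59): both odd, 59 mod 4 = 3, 79 mod 4 = 3, so the flip contributes -1; sign now -1
(79/59): 79 mod 59 = 20, so (79/59) = (20/59)
factor out 2^2: 20 = 2^2·5; with 59 mod 8 = 3, (2/59) = -1; sign now -1; continue with (5/59)
flip (5/59) -> (59/5): both odd, 5 mod 4 = 1, 59 mod 4 = 3, so the flip contributes +1; sign now -1
(59/5): 59 mod 5 = 4, so (59/5) = (4/5)
factor out 2^2: 4 = 2^2·1; with 5 mod 8 = 5, (2/5) = -1; sign now -1; continue with (1/5)
reached (1/5) = 1, so the symbol is -1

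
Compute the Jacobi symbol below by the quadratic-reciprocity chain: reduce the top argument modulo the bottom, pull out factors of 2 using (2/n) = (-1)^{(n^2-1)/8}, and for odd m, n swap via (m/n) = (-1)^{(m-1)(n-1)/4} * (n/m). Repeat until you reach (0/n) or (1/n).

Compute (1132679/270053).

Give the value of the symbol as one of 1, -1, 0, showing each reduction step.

-1

(1132679/270053): 1132679 mod 270053 = 52467, so (1132679/270053) = (52467/270053)
flip (52467/270053) -> (270053/52467): both odd, 52467 mod 4 = 3, 270053 mod 4 = 1, so the flip contributes +1; sign now +1
(270053/52467): 270053 mod 52467 = 7718, so (270053/52467) = (7718/52467)
factor out 2^1: 7718 = 2^1·3859; with 52467 mod 8 = 3, (2/52467) = -1; sign now -1; continue with (3859/52467)
flip (3859/52467) -> (52467/3859): both odd, 3859 mod 4 = 3, 52467 mod 4 = 3, so the flip contributes -1; sign now +1
(52467/3859): 52467 mod 3859 = 2300, so (52467/3859) = (2300/3859)
factor out 2^2: 2300 = 2^2·575; with 3859 mod 8 = 3, (2/3859) = -1; sign now +1; continue with (575/3859)
flip (575/3859) -> (3859/575): both odd, 575 mod 4 = 3, 3859 mod 4 = 3, so the flip contributes -1; sign now -1
(3859/575): 3859 mod 575 = 409, so (3859/575) = (409/575)
flip (409/575) -> (575/409): both odd, 409 mod 4 = 1, 575 mod 4 = 3, so the flip contributes +1; sign now -1
(575/409): 575 mod 409 = 166, so (575/409) = (166/409)
factor out 2^1: 166 = 2^1·83; with 409 mod 8 = 1, (2/409) = +1; sign now -1; continue with (83/409)
flip (83/409) -> (409/83): both odd, 83 mod 4 = 3, 409 mod 4 = 1, so the flip contributes +1; sign now -1
(409/83): 409 mod 83 = 77, so (409/83) = (77/83)
flip (77/83) -> (83/77): both odd, 77 mod 4 = 1, 83 mod 4 = 3, so the flip contributes +1; sign now -1
(83/77): 83 mod 77 = 6, so (83/77) = (6/77)
factor out 2^1: 6 = 2^1·3; with 77 mod 8 = 5, (2/77) = -1; sign now +1; continue with (3/77)
flip (3/77) -> (77/3): both odd, 3 mod 4 = 3, 77 mod 4 = 1, so the flip contributes +1; sign now +1
(77/3): 77 mod 3 = 2, so (77/3) = (2/3)
factor out 2^1: 2 = 2^1·1; with 3 mod 8 = 3, (2/3) = -1; sign now -1; continue with (1/3)
reached (1/3) = 1, so the symbol is -1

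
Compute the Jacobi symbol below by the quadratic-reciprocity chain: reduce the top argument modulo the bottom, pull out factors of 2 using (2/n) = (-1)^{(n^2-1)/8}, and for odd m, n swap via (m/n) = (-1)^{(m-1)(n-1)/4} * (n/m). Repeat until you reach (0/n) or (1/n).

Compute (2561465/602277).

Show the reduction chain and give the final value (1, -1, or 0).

-1

(2561465/602277) = (152357/602277)   [reduce mod 602277]
reciprocity: (152357/602277) = +1·(602277/152357) since 152357 mod 4 = 1, 602277 mod 4 = 1; sign now +1
(602277/152357) = (145206/152357)   [reduce mod 152357]
145206 = 2^1·72603; (2/152357) = -1 since 152357 mod 8 = 5, so (145206/152357) = (-1)^1·(72603/152357); sign now -1
reciprocity: (72603/152357) = +1·(152357/72603) since 72603 mod 4 = 3, 152357 mod 4 = 1; sign now -1
(152357/72603) = (7151/72603)   [reduce mod 72603]
reciprocity: (7151/72603) = -1·(72603/7151) since 7151 mod 4 = 3, 72603 mod 4 = 3; sign now +1
(72603/7151) = (1093/7151)   [reduce mod 7151]
reciprocity: (1093/7151) = +1·(7151/1093) since 1093 mod 4 = 1, 7151 mod 4 = 3; sign now +1
(7151/1093) = (593/1093)   [reduce mod 1093]
reciprocity: (593/1093) = +1·(1093/593) since 593 mod 4 = 1, 1093 mod 4 = 1; sign now +1
(1093/593) = (500/593)   [reduce mod 593]
500 = 2^2·125; (2/593) = +1 since 593 mod 8 = 1, so (500/593) = (+1)^2·(125/593); sign now +1
reciprocity: (125/593) = +1·(593/125) since 125 mod 4 = 1, 593 mod 4 = 1; sign now +1
(593/125) = (93/125)   [reduce mod 125]
reciprocity: (93/125) = +1·(125/93) since 93 mod 4 = 1, 125 mod 4 = 1; sign now +1
(125/93) = (32/93)   [reduce mod 93]
32 = 2^5·1; (2/93) = -1 since 93 mod 8 = 5, so (32/93) = (-1)^5·(1/93); sign now -1
(1/93) = 1; final value = sign = -1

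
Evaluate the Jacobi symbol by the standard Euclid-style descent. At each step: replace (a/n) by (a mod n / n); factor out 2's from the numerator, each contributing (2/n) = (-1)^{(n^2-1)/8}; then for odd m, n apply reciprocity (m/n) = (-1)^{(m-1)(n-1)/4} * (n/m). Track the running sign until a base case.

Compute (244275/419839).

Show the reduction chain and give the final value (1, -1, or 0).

flip (244275/419839) -> (419839/244275): both odd, 244275 mod 4 = 3, 419839 mod 4 = 3, so the flip contributes -1; sign now -1
(419839/244275): 419839 mod 244275 = 175564, so (419839/244275) = (175564/244275)
factor out 2^2: 175564 = 2^2·43891; with 244275 mod 8 = 3, (2/244275) = -1; sign now -1; continue with (43891/244275)
flip (43891/244275) -> (244275/43891): both odd, 43891 mod 4 = 3, 244275 mod 4 = 3, so the flip contributes -1; sign now +1
(244275/43891): 244275 mod 43891 = 24820, so (244275/43891) = (24820/43891)
factor out 2^2: 24820 = 2^2·6205; with 43891 mod 8 = 3, (2/43891) = -1; sign now +1; continue with (6205/43891)
flip (6205/43891) -> (43891/6205): both odd, 6205 mod 4 = 1, 43891 mod 4 = 3, so the flip contributes +1; sign now +1
(43891/6205): 43891 mod 6205 = 456, so (43891/6205) = (456/6205)
factor out 2^3: 456 = 2^3·57; with 6205 mod 8 = 5, (2/6205) = -1; sign now -1; continue with (57/6205)
flip (57/6205) -> (6205/57): both odd, 57 mod 4 = 1, 6205 mod 4 = 1, so the flip contributes +1; sign now -1
(6205/57): 6205 mod 57 = 49, so (6205/57) = (49/57)
flip (49/57) -> (57/49): both odd, 49 mod 4 = 1, 57 mod 4 = 1, so the flip contributes +1; sign now -1
(57/49): 57 mod 49 = 8, so (57/49) = (8/49)
factor out 2^3: 8 = 2^3·1; with 49 mod 8 = 1, (2/49) = +1; sign now -1; continue with (1/49)
reached (1/49) = 1, so the symbol is -1

-1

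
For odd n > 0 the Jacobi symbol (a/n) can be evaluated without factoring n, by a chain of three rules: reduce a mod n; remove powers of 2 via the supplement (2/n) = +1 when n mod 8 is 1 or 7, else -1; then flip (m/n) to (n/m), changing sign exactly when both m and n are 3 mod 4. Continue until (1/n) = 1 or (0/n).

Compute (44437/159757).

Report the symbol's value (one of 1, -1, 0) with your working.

1

flip (44437/159757) -> (159757/44437): both odd, 44437 mod 4 = 1, 159757 mod 4 = 1, so the flip contributes +1; sign now +1
(159757/44437): 159757 mod 44437 = 26446, so (159757/44437) = (26446/44437)
factor out 2^1: 26446 = 2^1·13223; with 44437 mod 8 = 5, (2/44437) = -1; sign now -1; continue with (13223/44437)
flip (13223/44437) -> (44437/13223): both odd, 13223 mod 4 = 3, 44437 mod 4 = 1, so the flip contributes +1; sign now -1
(44437/13223): 44437 mod 13223 = 4768, so (44437/13223) = (4768/13223)
factor out 2^5: 4768 = 2^5·149; with 13223 mod 8 = 7, (2/13223) = +1; sign now -1; continue with (149/13223)
flip (149/13223) -> (13223/149): both odd, 149 mod 4 = 1, 13223 mod 4 = 3, so the flip contributes +1; sign now -1
(13223/149): 13223 mod 149 = 111, so (13223/149) = (111/149)
flip (111/149) -> (149/111): both odd, 111 mod 4 = 3, 149 mod 4 = 1, so the flip contributes +1; sign now -1
(149/111): 149 mod 111 = 38, so (149/111) = (38/111)
factor out 2^1: 38 = 2^1·19; with 111 mod 8 = 7, (2/111) = +1; sign now -1; continue with (19/111)
flip (19/111) -> (111/19): both odd, 19 mod 4 = 3, 111 mod 4 = 3, so the flip contributes -1; sign now +1
(111/19): 111 mod 19 = 16, so (111/19) = (16/19)
factor out 2^4: 16 = 2^4·1; with 19 mod 8 = 3, (2/19) = -1; sign now +1; continue with (1/19)
reached (1/19) = 1, so the symbol is +1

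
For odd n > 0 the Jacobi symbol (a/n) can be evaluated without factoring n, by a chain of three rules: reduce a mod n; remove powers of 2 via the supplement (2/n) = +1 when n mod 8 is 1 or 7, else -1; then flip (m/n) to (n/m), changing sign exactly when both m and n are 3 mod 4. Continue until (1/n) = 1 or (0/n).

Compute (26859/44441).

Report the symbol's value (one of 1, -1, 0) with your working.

-1

flip (26859/44441) -> (44441/26859): both odd, 26859 mod 4 = 3, 44441 mod 4 = 1, so the flip contributes +1; sign now +1
(44441/26859): 44441 mod 26859 = 17582, so (44441/26859) = (17582/26859)
factor out 2^1: 17582 = 2^1·8791; with 26859 mod 8 = 3, (2/26859) = -1; sign now -1; continue with (8791/26859)
flip (8791/26859) -> (26859/8791): both odd, 8791 mod 4 = 3, 26859 mod 4 = 3, so the flip contributes -1; sign now +1
(26859/8791): 26859 mod 8791 = 486, so (26859/8791) = (486/8791)
factor out 2^1: 486 = 2^1·243; with 8791 mod 8 = 7, (2/8791) = +1; sign now +1; continue with (243/8791)
flip (243/8791) -> (8791/243): both odd, 243 mod 4 = 3, 8791 mod 4 = 3, so the flip contributes -1; sign now -1
(8791/243): 8791 mod 243 = 43, so (8791/243) = (43/243)
flip (43/243) -> (243/43): both odd, 43 mod 4 = 3, 243 mod 4 = 3, so the flip contributes -1; sign now +1
(243/43): 243 mod 43 = 28, so (243/43) = (28/43)
factor out 2^2: 28 = 2^2·7; with 43 mod 8 = 3, (2/43) = -1; sign now +1; continue with (7/43)
flip (7/43) -> (43/7): both odd, 7 mod 4 = 3, 43 mod 4 = 3, so the flip contributes -1; sign now -1
(43/7): 43 mod 7 = 1, so (43/7) = (1/7)
reached (1/7) = 1, so the symbol is -1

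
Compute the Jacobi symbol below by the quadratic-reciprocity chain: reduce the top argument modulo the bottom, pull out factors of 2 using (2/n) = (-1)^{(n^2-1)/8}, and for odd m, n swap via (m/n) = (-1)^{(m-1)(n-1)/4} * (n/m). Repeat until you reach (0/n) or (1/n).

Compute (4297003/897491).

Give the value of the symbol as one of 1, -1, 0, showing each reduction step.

(4297003/897491): 4297003 mod 897491 = 707039, so (4297003/897491) = (707039/897491)
flip (707039/897491) -> (897491/707039): both odd, 707039 mod 4 = 3, 897491 mod 4 = 3, so the flip contributes -1; sign now -1
(897491/707039): 897491 mod 707039 = 190452, so (897491/707039) = (190452/707039)
factor out 2^2: 190452 = 2^2·47613; with 707039 mod 8 = 7, (2/707039) = +1; sign now -1; continue with (47613/707039)
flip (47613/707039) -> (707039/47613): both odd, 47613 mod 4 = 1, 707039 mod 4 = 3, so the flip contributes +1; sign now -1
(707039/47613): 707039 mod 47613 = 40457, so (707039/47613) = (40457/47613)
flip (40457/47613) -> (47613/40457): both odd, 40457 mod 4 = 1, 47613 mod 4 = 1, so the flip contributes +1; sign now -1
(47613/40457): 47613 mod 40457 = 7156, so (47613/40457) = (7156/40457)
factor out 2^2: 7156 = 2^2·1789; with 40457 mod 8 = 1, (2/40457) = +1; sign now -1; continue with (1789/40457)
flip (1789/40457) -> (40457/1789): both odd, 1789 mod 4 = 1, 40457 mod 4 = 1, so the flip contributes +1; sign now -1
(40457/1789): 40457 mod 1789 = 1099, so (40457/1789) = (1099/1789)
flip (1099/1789) -> (1789/1099): both odd, 1099 mod 4 = 3, 1789 mod 4 = 1, so the flip contributes +1; sign now -1
(1789/1099): 1789 mod 1099 = 690, so (1789/1099) = (690/1099)
factor out 2^1: 690 = 2^1·345; with 1099 mod 8 = 3, (2/1099) = -1; sign now +1; continue with (345/1099)
flip (345/1099) -> (1099/345): both odd, 345 mod 4 = 1, 1099 mod 4 = 3, so the flip contributes +1; sign now +1
(1099/345): 1099 mod 345 = 64, so (1099/345) = (64/345)
factor out 2^6: 64 = 2^6·1; with 345 mod 8 = 1, (2/345) = +1; sign now +1; continue with (1/345)
reached (1/345) = 1, so the symbol is +1

1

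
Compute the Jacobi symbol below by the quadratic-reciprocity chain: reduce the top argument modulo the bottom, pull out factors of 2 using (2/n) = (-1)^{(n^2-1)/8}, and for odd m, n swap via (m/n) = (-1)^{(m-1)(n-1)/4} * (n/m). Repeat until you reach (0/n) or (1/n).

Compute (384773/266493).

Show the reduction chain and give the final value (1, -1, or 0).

-1

(384773/266493): 384773 mod 266493 = 118280, so (384773/266493) = (118280/266493)
factor out 2^3: 118280 = 2^3·14785; with 266493 mod 8 = 5, (2/266493) = -1; sign now -1; continue with (14785/266493)
flip (14785/266493) -> (266493/14785): both odd, 14785 mod 4 = 1, 266493 mod 4 = 1, so the flip contributes +1; sign now -1
(266493/14785): 266493 mod 14785 = 363, so (266493/14785) = (363/14785)
flip (363/14785) -> (14785/363): both odd, 363 mod 4 = 3, 14785 mod 4 = 1, so the flip contributes +1; sign now -1
(14785/363): 14785 mod 363 = 265, so (14785/363) = (265/363)
flip (265/363) -> (363/265): both odd, 265 mod 4 = 1, 363 mod 4 = 3, so the flip contributes +1; sign now -1
(363/265): 363 mod 265 = 98, so (363/265) = (98/265)
factor out 2^1: 98 = 2^1·49; with 265 mod 8 = 1, (2/265) = +1; sign now -1; continue with (49/265)
flip (49/265) -> (265/49): both odd, 49 mod 4 = 1, 265 mod 4 = 1, so the flip contributes +1; sign now -1
(265/49): 265 mod 49 = 20, so (265/49) = (20/49)
factor out 2^2: 20 = 2^2·5; with 49 mod 8 = 1, (2/49) = +1; sign now -1; continue with (5/49)
flip (5/49) -> (49/5): both odd, 5 mod 4 = 1, 49 mod 4 = 1, so the flip contributes +1; sign now -1
(49/5): 49 mod 5 = 4, so (49/5) = (4/5)
factor out 2^2: 4 = 2^2·1; with 5 mod 8 = 5, (2/5) = -1; sign now -1; continue with (1/5)
reached (1/5) = 1, so the symbol is -1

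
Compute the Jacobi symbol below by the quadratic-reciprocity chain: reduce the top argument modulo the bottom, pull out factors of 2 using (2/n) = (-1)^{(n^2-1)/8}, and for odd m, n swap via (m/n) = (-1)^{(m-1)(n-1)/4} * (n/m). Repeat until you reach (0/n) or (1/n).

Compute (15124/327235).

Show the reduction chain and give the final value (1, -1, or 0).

15124 = 2^2·3781; (2/327235) = -1 since 327235 mod 8 = 3, so (15124/327235) = (-1)^2·(3781/327235); sign now +1
reciprocity: (3781/327235) = +1·(327235/3781) since 3781 mod 4 = 1, 327235 mod 4 = 3; sign now +1
(327235/3781) = (2069/3781)   [reduce mod 3781]
reciprocity: (2069/3781) = +1·(3781/2069) since 2069 mod 4 = 1, 3781 mod 4 = 1; sign now +1
(3781/2069) = (1712/2069)   [reduce mod 2069]
1712 = 2^4·107; (2/2069) = -1 since 2069 mod 8 = 5, so (1712/2069) = (-1)^4·(107/2069); sign now +1
reciprocity: (107/2069) = +1·(2069/107) since 107 mod 4 = 3, 2069 mod 4 = 1; sign now +1
(2069/107) = (36/107)   [reduce mod 107]
36 = 2^2·9; (2/107) = -1 since 107 mod 8 = 3, so (36/107) = (-1)^2·(9/107); sign now +1
reciprocity: (9/107) = +1·(107/9) since 9 mod 4 = 1, 107 mod 4 = 3; sign now +1
(107/9) = (8/9)   [reduce mod 9]
8 = 2^3·1; (2/9) = +1 since 9 mod 8 = 1, so (8/9) = (+1)^3·(1/9); sign now +1
(1/9) = 1; final value = sign = +1

1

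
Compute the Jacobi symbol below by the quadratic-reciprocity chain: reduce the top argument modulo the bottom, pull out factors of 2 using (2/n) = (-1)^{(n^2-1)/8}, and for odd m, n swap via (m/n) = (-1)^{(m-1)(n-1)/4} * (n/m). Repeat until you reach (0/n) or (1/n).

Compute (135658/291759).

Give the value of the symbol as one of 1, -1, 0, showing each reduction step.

factor out 2^1: 135658 = 2^1·67829; with 291759 mod 8 = 7, (2/291759) = +1; sign now +1; continue with (67829/291759)
flip (67829/291759) -> (291759/67829): both odd, 67829 mod 4 = 1, 291759 mod 4 = 3, so the flip contributes +1; sign now +1
(291759/67829): 291759 mod 67829 = 20443, so (291759/67829) = (20443/67829)
flip (20443/67829) -> (67829/20443): both odd, 20443 mod 4 = 3, 67829 mod 4 = 1, so the flip contributes +1; sign now +1
(67829/20443): 67829 mod 20443 = 6500, so (67829/20443) = (6500/20443)
factor out 2^2: 6500 = 2^2·1625; with 20443 mod 8 = 3, (2/20443) = -1; sign now +1; continue with (1625/20443)
flip (1625/20443) -> (20443/1625): both odd, 1625 mod 4 = 1, 20443 mod 4 = 3, so the flip contributes +1; sign now +1
(20443/1625): 20443 mod 1625 = 943, so (20443/1625) = (943/1625)
flip (943/1625) -> (1625/943): both odd, 943 mod 4 = 3, 1625 mod 4 = 1, so the flip contributes +1; sign now +1
(1625/943): 1625 mod 943 = 682, so (1625/943) = (682/943)
factor out 2^1: 682 = 2^1·341; with 943 mod 8 = 7, (2/943) = +1; sign now +1; continue with (341/943)
flip (341/943) -> (943/341): both odd, 341 mod 4 = 1, 943 mod 4 = 3, so the flip contributes +1; sign now +1
(943/341): 943 mod 341 = 261, so (943/341) = (261/341)
flip (261/341) -> (341/261): both odd, 261 mod 4 = 1, 341 mod 4 = 1, so the flip contributes +1; sign now +1
(341/261): 341 mod 261 = 80, so (341/261) = (80/261)
factor out 2^4: 80 = 2^4·5; with 261 mod 8 = 5, (2/261) = -1; sign now +1; continue with (5/261)
flip (5/261) -> (261/5): both odd, 5 mod 4 = 1, 261 mod 4 = 1, so the flip contributes +1; sign now +1
(261/5): 261 mod 5 = 1, so (261/5) = (1/5)
reached (1/5) = 1, so the symbol is +1

1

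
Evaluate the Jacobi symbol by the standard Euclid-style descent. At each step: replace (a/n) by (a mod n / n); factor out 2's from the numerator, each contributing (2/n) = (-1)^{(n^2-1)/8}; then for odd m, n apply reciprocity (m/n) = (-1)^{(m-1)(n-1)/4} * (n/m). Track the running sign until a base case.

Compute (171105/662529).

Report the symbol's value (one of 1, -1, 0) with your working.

0

flip (171105/662529) -> (662529/171105): both odd, 171105 mod 4 = 1, 662529 mod 4 = 1, so the flip contributes +1; sign now +1
(662529/171105): 662529 mod 171105 = 149214, so (662529/171105) = (149214/171105)
factor out 2^1: 149214 = 2^1·74607; with 171105 mod 8 = 1, (2/171105) = +1; sign now +1; continue with (74607/171105)
flip (74607/171105) -> (171105/74607): both odd, 74607 mod 4 = 3, 171105 mod 4 = 1, so the flip contributes +1; sign now +1
(171105/74607): 171105 mod 74607 = 21891, so (171105/74607) = (21891/74607)
flip (21891/74607) -> (74607/21891): both odd, 21891 mod 4 = 3, 74607 mod 4 = 3, so the flip contributes -1; sign now -1
(74607/21891): 74607 mod 21891 = 8934, so (74607/21891) = (8934/21891)
factor out 2^1: 8934 = 2^1·4467; with 21891 mod 8 = 3, (2/21891) = -1; sign now +1; continue with (4467/21891)
flip (4467/21891) -> (21891/4467): both odd, 4467 mod 4 = 3, 21891 mod 4 = 3, so the flip contributes -1; sign now -1
(21891/4467): 21891 mod 4467 = 4023, so (21891/4467) = (4023/4467)
flip (4023/4467) -> (4467/4023): both odd, 4023 mod 4 = 3, 4467 mod 4 = 3, so the flip contributes -1; sign now +1
(4467/4023): 4467 mod 4023 = 444, so (4467/4023) = (444/4023)
factor out 2^2: 444 = 2^2·111; with 4023 mod 8 = 7, (2/4023) = +1; sign now +1; continue with (111/4023)
flip (111/4023) -> (4023/111): both odd, 111 mod 4 = 3, 4023 mod 4 = 3, so the flip contributes -1; sign now -1
(4023/111): 4023 mod 111 = 27, so (4023/111) = (27/111)
flip (27/111) -> (111/27): both odd, 27 mod 4 = 3, 111 mod 4 = 3, so the flip contributes -1; sign now +1
(111/27): 111 mod 27 = 3, so (111/27) = (3/27)
flip (3/27) -> (27/3): both odd, 3 mod 4 = 3, 27 mod 4 = 3, so the flip contributes -1; sign now -1
(27/3): 27 mod 3 = 0, so (27/3) = (0/3)
reached (0/3); gcd(a, n) > 1, so (0/3) = 0 and the symbol is 0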